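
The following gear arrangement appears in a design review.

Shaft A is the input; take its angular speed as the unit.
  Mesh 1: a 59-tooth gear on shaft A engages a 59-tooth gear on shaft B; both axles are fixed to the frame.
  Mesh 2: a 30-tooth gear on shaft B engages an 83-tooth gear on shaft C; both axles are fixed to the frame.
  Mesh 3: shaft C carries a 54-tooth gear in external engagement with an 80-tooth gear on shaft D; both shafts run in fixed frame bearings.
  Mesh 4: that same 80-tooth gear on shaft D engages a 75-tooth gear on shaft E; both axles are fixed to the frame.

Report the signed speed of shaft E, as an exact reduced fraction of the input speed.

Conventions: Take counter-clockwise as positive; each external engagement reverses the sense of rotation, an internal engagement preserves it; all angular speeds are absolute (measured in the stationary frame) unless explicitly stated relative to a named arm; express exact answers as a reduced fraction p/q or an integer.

108/415

4-mesh fixed-axis compound train (all bearings frame-fixed)
mesh 1 [59T→59T]: |ω|/ω_in = 1×59/59 = 1, sense flips to −
mesh 2 [30T→83T]: |ω|/ω_in = 1×30/83 = 30/83, sense flips to +
mesh 3 [54T→80T]: |ω|/ω_in = (30/83)×54/80 = 81/332, sense flips to −
mesh 4 [80T→75T]: |ω|/ω_in = (81/332)×80/75 = 108/415, sense flips to +
signed output speed (× input speed) = 108/415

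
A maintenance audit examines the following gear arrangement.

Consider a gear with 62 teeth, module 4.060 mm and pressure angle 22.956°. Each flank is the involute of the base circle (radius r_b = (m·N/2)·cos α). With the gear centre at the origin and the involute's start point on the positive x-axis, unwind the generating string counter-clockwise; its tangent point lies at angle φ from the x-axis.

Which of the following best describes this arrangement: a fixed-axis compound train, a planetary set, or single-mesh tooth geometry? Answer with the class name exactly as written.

single-mesh tooth geometry

class = single-mesh tooth geometry [base-circle involute, m = 4.060, 62T]
classification: single-mesh tooth geometry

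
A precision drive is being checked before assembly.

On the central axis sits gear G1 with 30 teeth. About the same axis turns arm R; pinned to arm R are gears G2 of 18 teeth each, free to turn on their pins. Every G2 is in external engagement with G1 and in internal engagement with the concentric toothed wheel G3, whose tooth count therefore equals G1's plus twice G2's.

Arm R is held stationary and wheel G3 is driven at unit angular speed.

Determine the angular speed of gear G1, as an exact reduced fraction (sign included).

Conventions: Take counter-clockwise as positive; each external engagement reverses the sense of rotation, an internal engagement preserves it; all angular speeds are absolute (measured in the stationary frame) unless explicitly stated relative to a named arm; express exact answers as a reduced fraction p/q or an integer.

-11/5

topology: planetary set — G1 30T / G2 18T / G3 66T, arm = carrier (Willis)
ring teeth: 30 + 2·18 = 66
30(ω_sun−ω_arm) = −66(ω_ring−ω_arm),  ω_arm = 0, ω_ring = 1
ω_sun = 0 − (66/30)(1−0) = -11/5
exact speed ratio = -11/5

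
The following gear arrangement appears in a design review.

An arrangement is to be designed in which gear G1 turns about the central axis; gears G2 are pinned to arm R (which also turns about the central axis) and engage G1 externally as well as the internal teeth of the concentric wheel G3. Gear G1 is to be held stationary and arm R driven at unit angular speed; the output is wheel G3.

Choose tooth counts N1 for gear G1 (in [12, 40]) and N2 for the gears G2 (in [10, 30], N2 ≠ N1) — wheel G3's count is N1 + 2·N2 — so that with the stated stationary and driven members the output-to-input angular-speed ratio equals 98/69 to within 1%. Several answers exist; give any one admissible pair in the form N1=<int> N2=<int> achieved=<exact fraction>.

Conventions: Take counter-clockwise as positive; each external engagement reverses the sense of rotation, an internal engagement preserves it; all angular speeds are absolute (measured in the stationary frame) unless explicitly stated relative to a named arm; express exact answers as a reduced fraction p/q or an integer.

N1=29 N2=20 achieved=98/69

design class (target 98/69): planetary set
Willis with ω_sun = 0: ω_ring/ω_arm = (N1+N3)/N3; set equal to 98/69  ⇒  N3/N1 = 1/(98/69 − 1) = 69/29
N3 = N1 + 2·N2  ⇒  N2/N1 = (N3/N1 − 1)/2 = (69/29 − 1)/2 = 20/29
smallest multiple with N1 ≥ 12 and N2 ≥ 10: k = 1  ⇒  N1 = 1·29 = 29, N2 = 1·20 = 20 (N1 ≤ 40, N2 ≤ 30, N2 ≠ N1 ✓), N3 = 29 + 2·20 = 69
check: (N1+N3)/N3 with N1 = 29, N3 = 69 gives 98/69; |achieved − target| = 0 ≤ 49/3450 ✓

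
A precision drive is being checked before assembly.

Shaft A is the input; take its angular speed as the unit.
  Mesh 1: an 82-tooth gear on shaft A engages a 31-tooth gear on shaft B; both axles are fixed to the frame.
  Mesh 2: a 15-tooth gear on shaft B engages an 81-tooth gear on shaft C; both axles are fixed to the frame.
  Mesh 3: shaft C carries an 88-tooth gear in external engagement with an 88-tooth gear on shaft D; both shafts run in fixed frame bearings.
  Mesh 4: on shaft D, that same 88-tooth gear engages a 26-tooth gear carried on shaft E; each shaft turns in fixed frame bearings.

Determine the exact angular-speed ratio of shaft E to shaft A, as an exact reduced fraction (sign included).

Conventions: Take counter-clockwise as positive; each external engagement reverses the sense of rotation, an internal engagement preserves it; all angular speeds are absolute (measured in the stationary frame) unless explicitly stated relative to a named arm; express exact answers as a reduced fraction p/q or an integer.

18040/10881

class = fixed-axis compound train [4 meshes; 4 ratios multiply, 4 sense flips]
mesh 1 [82T→31T]: running ratio 82/31, sense −
mesh 2 [15T→81T]: running ratio 410/837, sense +
mesh 3 [88T→88T]: running ratio 410/837, sense −
mesh 4 [88T→26T]: running ratio 18040/10881, sense +
ω_out/ω_in = 18040/10881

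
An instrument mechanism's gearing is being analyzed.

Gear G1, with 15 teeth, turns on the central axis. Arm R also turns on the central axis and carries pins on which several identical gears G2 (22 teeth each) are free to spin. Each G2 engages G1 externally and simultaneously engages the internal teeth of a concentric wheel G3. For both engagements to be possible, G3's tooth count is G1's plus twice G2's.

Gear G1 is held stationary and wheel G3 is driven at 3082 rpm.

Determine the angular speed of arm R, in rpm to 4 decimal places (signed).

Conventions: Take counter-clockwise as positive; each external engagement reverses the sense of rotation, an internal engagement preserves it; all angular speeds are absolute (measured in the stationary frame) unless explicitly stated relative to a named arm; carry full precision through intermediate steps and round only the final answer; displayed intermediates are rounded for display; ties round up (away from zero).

recognized (axles ride arm R): planetary set, 15/22/59 teeth
normalise by the input: solve with ω_ring = 1, then scale by 3082 rpm
ring teeth: 15 + 2·22 = 59
15(ω_sun−ω_arm) = −59(ω_ring−ω_arm),  ω_sun = 0, ω_ring = 1
15(0−ω_arm) = −59(1−ω_arm)  ⇒  74·ω_arm = 59  ⇒  ω_arm = 59/74
scale: ω_arm = 59/74 × 3082 rpm = +2457.2703 rpm

+2457.2703 rpm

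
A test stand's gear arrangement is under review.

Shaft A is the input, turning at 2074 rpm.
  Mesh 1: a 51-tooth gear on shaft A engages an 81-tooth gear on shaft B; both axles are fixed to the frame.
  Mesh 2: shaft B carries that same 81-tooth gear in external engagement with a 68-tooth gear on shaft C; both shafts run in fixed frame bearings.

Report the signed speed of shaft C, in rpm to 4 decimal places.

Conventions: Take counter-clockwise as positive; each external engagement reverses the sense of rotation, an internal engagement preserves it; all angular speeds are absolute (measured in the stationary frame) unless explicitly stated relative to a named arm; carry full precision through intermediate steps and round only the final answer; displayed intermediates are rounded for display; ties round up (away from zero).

class = fixed-axis compound train [2 meshes; 2 ratios multiply, 2 sense flips]
mesh 1 [51T→81T]: ω = 2074.0000×51/81 = 1305.8519 rpm, sense flips to −
mesh 2 [81T→68T]: ω = 1305.8519×81/68 = 1555.5000 rpm, sense flips to +
signed output speed = +1555.5000 rpm

+1555.5000 rpm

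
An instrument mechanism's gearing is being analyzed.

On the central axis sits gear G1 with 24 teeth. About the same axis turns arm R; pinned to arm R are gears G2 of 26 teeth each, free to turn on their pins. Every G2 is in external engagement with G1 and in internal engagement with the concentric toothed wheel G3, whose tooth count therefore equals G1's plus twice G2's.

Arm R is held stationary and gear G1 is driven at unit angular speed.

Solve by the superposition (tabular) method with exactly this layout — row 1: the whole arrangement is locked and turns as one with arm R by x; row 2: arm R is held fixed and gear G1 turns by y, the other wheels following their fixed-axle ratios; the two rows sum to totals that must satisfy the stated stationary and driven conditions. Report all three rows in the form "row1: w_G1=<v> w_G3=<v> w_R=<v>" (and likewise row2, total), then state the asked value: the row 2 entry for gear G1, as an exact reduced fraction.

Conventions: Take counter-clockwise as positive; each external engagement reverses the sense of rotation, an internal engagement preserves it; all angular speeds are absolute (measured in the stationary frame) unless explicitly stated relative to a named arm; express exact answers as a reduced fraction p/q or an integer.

row1: w_G1=0 w_G3=0 w_R=0
row2: w_G1=1 w_G3=-6/19 w_R=0
total: w_G1=1 w_G3=-6/19 w_R=0
asked value: 1

recognized (axles ride arm R): planetary set, 24/26/76 teeth
row 1 (train locked, turned with arm): all members turn x
row 2 (arm held, sun turns y): ω_ring = −(24/76)·y, ω_arm = 0
boundary: total ω_arm = x = 0 and total ω_sun = x + y = 1  ⇒  y = 1, x = 0
row 2 ring = −(24/76)·1 = -6/19
totals (row 1 + row 2): sun 0 + 1 = 1, ring 0 + (-6/19) = -6/19, arm 0 + 0 = 0
asked cell (row2, sun) = 1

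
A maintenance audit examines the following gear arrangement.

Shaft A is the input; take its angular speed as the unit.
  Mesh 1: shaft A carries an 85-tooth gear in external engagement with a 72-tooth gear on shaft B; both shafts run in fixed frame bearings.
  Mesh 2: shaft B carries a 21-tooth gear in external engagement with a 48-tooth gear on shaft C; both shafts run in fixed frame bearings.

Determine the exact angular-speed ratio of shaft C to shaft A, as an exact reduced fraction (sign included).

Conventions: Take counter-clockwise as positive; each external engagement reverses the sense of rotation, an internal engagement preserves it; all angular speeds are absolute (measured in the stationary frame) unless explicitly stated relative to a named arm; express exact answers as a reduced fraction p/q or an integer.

class = fixed-axis compound train [2 meshes; 2 ratios multiply, 2 sense flips]
mesh 1 [85T→72T]: running ratio 85/72, sense −
mesh 2 [21T→48T]: running ratio 595/1152, sense +
ω_out/ω_in = 595/1152

595/1152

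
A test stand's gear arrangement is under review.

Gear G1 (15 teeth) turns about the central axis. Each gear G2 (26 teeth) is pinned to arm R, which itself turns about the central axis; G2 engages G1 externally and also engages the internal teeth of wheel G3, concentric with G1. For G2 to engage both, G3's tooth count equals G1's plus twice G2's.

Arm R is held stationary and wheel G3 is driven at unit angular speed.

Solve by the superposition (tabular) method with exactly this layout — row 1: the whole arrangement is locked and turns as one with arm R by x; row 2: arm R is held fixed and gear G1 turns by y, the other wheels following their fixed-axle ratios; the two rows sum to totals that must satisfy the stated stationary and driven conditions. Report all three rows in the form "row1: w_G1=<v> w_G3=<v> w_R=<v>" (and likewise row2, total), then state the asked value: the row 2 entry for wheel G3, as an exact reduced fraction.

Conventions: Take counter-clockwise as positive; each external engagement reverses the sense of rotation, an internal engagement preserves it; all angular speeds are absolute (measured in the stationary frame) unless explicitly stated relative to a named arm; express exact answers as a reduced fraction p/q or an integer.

class = planetary set [G3 = 15+2·26 = 67; Willis about the carrier]
row 1 (train locked, turned with arm): all members turn x
row 2 — arm fixed, fixed-axis ratios: sun y, ring −(15/67)·y, arm 0
boundary: total ω_arm = x = 0 and total ω_ring = x − (15/67)·y = 1  ⇒  y = -67/15, x = 0
row 2 ring = −(15/67)·(-67/15) = 1
totals (row 1 + row 2): sun 0 + (-67/15) = -67/15, ring 0 + 1 = 1, arm 0 + 0 = 0
asked cell (row2, ring) = 1

row1: w_G1=0 w_G3=0 w_R=0
row2: w_G1=-67/15 w_G3=1 w_R=0
total: w_G1=-67/15 w_G3=1 w_R=0
asked value: 1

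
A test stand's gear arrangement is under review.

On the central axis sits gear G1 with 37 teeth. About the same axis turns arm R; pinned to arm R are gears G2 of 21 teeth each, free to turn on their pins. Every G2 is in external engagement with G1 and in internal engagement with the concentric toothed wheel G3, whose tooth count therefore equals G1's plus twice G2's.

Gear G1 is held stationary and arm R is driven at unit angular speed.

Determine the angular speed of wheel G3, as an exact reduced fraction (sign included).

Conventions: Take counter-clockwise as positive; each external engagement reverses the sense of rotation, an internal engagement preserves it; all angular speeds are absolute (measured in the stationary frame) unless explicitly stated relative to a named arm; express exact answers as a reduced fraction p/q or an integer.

recognized (axles ride arm R): planetary set, 37/21/79 teeth
ring teeth: 37 + 2·21 = 79
37(ω_sun−ω_arm) = −79(ω_ring−ω_arm),  ω_sun = 0, ω_arm = 1
ω_ring = 1 − (37/79)(0−1) = 116/79
exact speed ratio = 116/79

116/79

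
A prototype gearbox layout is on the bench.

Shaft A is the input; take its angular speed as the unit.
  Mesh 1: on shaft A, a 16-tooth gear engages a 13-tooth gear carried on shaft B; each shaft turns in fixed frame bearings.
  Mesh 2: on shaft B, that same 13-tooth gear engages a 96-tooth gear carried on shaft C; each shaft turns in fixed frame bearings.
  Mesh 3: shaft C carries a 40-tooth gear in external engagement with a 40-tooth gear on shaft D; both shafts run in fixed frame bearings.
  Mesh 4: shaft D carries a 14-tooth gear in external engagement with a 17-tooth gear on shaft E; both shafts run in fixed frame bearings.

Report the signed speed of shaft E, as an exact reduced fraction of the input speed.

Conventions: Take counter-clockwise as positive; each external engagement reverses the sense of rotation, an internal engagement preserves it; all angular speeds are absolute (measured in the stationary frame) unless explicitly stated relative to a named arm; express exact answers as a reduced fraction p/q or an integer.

4-mesh fixed-axis compound train (all bearings frame-fixed)
mesh 1 [16T→13T]: |ω|/ω_in = 1×16/13 = 16/13, sense flips to −
mesh 2 [13T→96T]: |ω|/ω_in = (16/13)×13/96 = 1/6, sense flips to +
mesh 3 [40T→40T]: |ω|/ω_in = (1/6)×40/40 = 1/6, sense flips to −
mesh 4 [14T→17T]: |ω|/ω_in = (1/6)×14/17 = 7/51, sense flips to +
signed output speed (× input speed) = 7/51

7/51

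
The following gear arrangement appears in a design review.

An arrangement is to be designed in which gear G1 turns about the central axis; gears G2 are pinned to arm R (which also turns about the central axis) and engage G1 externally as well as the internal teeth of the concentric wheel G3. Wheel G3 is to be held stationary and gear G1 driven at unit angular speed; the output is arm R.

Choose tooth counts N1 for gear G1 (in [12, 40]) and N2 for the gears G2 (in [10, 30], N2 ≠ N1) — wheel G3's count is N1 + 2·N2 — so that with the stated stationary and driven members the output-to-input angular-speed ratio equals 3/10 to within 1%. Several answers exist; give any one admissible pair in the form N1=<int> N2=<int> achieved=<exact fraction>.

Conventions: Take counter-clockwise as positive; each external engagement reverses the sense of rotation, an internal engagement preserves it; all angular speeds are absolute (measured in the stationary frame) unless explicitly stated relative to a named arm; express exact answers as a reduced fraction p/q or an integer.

N1=15 N2=10 achieved=3/10

planetary set to be sized for 3/10 (Willis relation)
Willis with ω_ring = 0: ω_arm/ω_sun = N1/(N1+N3); set equal to 3/10  ⇒  N3/N1 = 1/(3/10) − 1 = 7/3
N3 = N1 + 2·N2  ⇒  N2/N1 = (N3/N1 − 1)/2 = (7/3 − 1)/2 = 2/3
smallest multiple with N1 ≥ 12 and N2 ≥ 10: k = 5  ⇒  N1 = 5·3 = 15, N2 = 5·2 = 10 (N1 ≤ 40, N2 ≤ 30, N2 ≠ N1 ✓), N3 = 15 + 2·10 = 35
check: N1/(N1+N3) with N1 = 15, N3 = 35 gives 3/10; |achieved − target| = 0 ≤ 3/1000 ✓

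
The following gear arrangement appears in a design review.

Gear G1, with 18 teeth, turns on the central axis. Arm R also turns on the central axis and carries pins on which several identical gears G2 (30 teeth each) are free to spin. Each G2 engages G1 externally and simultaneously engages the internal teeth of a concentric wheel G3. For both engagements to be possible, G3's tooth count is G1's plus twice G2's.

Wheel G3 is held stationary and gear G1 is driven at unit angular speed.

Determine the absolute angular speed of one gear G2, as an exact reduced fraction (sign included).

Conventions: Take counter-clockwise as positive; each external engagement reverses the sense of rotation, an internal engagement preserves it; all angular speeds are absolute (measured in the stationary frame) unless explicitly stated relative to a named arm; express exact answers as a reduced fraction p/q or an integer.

recognized (axles ride arm R): planetary set, 18/30/78 teeth
ring teeth: 18 + 2·30 = 78
18(ω_sun−ω_arm) = −78(ω_ring−ω_arm),  ω_ring = 0, ω_sun = 1
18(1−ω_arm) = −78(0−ω_arm)  ⇒  96·ω_arm = 18  ⇒  ω_arm = 3/16
sun–planet mesh: 18·(1−3/16) = −30·(ω_p−ω_arm)  ⇒  ω_p−ω_arm = -39/80
ω_p = 3/16 − 39/80 = -3/10
exact speed ratio = -3/10

-3/10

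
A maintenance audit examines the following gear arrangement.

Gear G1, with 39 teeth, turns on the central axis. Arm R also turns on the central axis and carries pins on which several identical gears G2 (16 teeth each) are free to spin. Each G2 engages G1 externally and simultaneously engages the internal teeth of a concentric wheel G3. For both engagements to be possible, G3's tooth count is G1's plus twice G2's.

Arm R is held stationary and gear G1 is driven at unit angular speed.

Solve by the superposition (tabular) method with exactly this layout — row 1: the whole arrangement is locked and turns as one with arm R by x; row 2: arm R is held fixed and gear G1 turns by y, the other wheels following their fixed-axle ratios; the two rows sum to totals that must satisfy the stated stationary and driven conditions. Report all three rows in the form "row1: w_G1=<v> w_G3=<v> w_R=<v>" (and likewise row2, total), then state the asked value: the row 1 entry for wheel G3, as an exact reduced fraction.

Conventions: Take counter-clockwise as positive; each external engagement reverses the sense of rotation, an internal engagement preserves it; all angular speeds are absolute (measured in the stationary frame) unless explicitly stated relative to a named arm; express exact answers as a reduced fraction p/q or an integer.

row1: w_G1=0 w_G3=0 w_R=0
row2: w_G1=1 w_G3=-39/71 w_R=0
total: w_G1=1 w_G3=-39/71 w_R=0
asked value: 0

planetary set (39T centre, 16T on arm, 71T internal) — Willis relation
superposition row 1 [locked train]: every member turns x
row 2: sun turns y, ring = −(39/71)·y, arm 0
boundary: total ω_arm = x = 0 and total ω_sun = x + y = 1  ⇒  y = 1, x = 0
row 2 ring = −(39/71)·1 = -39/71
totals (row 1 + row 2): sun 0 + 1 = 1, ring 0 + (-39/71) = -39/71, arm 0 + 0 = 0
asked cell (row1, ring) = 0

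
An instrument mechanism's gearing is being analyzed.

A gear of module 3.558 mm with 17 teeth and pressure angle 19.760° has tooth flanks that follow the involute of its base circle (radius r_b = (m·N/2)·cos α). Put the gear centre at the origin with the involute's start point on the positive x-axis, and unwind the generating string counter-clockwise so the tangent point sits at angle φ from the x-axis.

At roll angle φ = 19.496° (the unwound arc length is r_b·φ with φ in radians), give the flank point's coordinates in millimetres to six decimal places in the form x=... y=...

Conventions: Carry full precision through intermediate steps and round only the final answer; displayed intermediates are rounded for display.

single-mesh involute tooth geometry (17T wheel at module 3.558)
pitch radius r_p = m·N/2 = 3.558·17/2 = 30.243000
base radius r_b = r_p·cos α = 30.243000·cos 19.760° = 28.462202
roll angle φ = 19.496° = 0.34026939 rad
x = r_b·(cos φ + φ·sin φ) = 30.062537
y = r_b·(sin φ − φ·cos φ) = 0.369470

x=30.062537 y=0.369470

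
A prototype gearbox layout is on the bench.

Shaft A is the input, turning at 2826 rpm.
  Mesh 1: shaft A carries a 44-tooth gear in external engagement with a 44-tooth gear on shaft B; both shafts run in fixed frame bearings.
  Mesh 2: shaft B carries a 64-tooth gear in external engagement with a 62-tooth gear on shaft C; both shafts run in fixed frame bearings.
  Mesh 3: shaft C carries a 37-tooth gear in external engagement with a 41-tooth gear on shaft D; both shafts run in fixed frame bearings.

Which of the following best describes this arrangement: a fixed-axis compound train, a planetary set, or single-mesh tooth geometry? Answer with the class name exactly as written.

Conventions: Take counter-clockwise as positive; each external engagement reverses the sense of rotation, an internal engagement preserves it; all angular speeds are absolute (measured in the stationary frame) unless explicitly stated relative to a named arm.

recognized (4 fixed axles, 3 meshes): fixed-axis compound train
classification: fixed-axis compound train

fixed-axis compound train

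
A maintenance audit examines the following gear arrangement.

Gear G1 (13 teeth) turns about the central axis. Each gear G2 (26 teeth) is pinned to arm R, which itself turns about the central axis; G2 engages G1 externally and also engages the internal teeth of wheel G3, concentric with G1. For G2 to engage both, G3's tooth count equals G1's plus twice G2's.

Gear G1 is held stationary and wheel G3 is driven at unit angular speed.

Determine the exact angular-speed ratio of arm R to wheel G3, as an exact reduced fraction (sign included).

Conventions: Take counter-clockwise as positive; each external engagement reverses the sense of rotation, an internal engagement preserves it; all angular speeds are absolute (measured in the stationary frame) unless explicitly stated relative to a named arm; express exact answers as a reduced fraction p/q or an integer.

recognized (axles ride arm R): planetary set, 13/26/65 teeth
ring teeth: 13 + 2·26 = 65
13(ω_sun−ω_arm) = −65(ω_ring−ω_arm),  ω_sun = 0, ω_ring = 1
13(0−ω_arm) = −65(1−ω_arm)  ⇒  78·ω_arm = 65  ⇒  ω_arm = 5/6
ω_out/ω_in = 5/6

5/6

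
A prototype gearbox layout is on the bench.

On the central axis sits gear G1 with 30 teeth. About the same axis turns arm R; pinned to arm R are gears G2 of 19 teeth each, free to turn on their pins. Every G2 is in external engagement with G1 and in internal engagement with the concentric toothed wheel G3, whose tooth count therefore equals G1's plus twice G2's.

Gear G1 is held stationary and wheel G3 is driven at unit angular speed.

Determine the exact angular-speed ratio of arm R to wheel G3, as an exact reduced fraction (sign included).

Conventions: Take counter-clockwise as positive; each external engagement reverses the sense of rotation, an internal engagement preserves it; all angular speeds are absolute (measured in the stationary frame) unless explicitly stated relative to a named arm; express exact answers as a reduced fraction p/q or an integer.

class = planetary set [G3 = 30+2·19 = 68; Willis about the carrier]
ring teeth: 30 + 2·19 = 68
30(ω_sun−ω_arm) = −68(ω_ring−ω_arm),  ω_sun = 0, ω_ring = 1
30(0−ω_arm) = −68(1−ω_arm)  ⇒  98·ω_arm = 68  ⇒  ω_arm = 34/49
ω_out/ω_in = 34/49

34/49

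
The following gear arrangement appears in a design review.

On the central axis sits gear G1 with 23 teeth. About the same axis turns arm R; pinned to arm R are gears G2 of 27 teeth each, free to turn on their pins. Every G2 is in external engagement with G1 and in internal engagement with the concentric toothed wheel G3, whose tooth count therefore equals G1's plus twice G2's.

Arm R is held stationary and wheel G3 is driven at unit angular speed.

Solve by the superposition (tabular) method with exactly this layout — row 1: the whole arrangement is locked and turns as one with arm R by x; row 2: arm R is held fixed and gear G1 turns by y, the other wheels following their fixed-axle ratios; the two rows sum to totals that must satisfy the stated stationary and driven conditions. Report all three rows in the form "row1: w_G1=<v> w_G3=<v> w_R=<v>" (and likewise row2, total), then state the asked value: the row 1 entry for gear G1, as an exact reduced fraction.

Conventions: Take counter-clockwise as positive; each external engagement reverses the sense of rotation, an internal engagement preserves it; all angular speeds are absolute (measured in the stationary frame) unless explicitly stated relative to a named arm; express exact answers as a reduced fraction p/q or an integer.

row1: w_G1=0 w_G3=0 w_R=0
row2: w_G1=-77/23 w_G3=1 w_R=0
total: w_G1=-77/23 w_G3=1 w_R=0
asked value: 0

recognized (axles ride arm R): planetary set, 23/27/77 teeth
superposition row 1 [locked train]: every member turns x
row 2 (arm held, sun turns y): ω_ring = −(23/77)·y, ω_arm = 0
boundary: total ω_arm = x = 0 and total ω_ring = x − (23/77)·y = 1  ⇒  y = -77/23, x = 0
row 2 ring = −(23/77)·(-77/23) = 1
totals (row 1 + row 2): sun 0 + (-77/23) = -77/23, ring 0 + 1 = 1, arm 0 + 0 = 0
asked cell (row1, sun) = 0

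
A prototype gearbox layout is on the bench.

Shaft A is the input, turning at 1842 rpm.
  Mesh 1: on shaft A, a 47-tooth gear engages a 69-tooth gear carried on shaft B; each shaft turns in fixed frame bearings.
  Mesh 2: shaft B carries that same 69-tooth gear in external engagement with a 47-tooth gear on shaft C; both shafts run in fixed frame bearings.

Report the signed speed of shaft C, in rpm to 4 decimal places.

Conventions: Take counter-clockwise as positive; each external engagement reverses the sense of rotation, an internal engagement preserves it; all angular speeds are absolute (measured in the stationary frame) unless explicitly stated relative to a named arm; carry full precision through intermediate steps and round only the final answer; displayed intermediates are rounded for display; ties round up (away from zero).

+1842.0000 rpm

class = fixed-axis compound train [2 meshes; 2 ratios multiply, 2 sense flips]
mesh 1 [47T→69T]: ω = 1842.0000×47/69 = 1254.6957 rpm, sense flips to −
mesh 2 [69T→47T]: ω = 1254.6957×69/47 = 1842.0000 rpm, sense flips to +
signed output speed = +1842.0000 rpm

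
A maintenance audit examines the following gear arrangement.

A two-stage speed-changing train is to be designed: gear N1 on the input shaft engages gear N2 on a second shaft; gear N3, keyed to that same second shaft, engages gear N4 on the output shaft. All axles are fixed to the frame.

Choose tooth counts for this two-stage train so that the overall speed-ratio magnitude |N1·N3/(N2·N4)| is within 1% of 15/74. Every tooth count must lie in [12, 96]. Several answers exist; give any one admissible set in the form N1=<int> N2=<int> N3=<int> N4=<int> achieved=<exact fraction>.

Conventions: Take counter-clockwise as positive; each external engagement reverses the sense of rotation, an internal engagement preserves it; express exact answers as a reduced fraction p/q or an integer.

class = fixed-axis compound train [2-stage, 15/74 wanted]
target = 15/74 in lowest terms: an exact hit needs N1·N3 = k·15 and N2·N4 = k·74 for one integer k, every count in [12, 96]; additionally prefer no 1:1 stage (N1 ≠ N2, N3 ≠ N4)
k = 1…11: no 1:1-free in-range split of k·15 and k·74 into factor pairs; take k = 12
k = 12: N1·N3 = 180 = 12·15, N2·N4 = 888 = 74·12
achieved = 12·15/(74·12) = 15/74; |achieved − target| = 0 ≤ 3/1480 ✓

N1=12 N2=74 N3=15 N4=12 achieved=15/74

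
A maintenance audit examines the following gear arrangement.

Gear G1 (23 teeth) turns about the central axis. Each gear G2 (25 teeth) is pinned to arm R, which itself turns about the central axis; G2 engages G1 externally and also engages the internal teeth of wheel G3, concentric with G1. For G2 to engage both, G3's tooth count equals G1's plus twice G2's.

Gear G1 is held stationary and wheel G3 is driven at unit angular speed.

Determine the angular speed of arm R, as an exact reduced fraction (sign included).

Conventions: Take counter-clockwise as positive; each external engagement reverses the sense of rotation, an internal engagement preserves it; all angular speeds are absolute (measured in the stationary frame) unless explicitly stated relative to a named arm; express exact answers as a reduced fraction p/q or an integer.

73/96

topology: planetary set — G1 23T / G2 25T / G3 73T, arm = carrier (Willis)
ring teeth: 23 + 2·25 = 73
23(ω_sun−ω_arm) = −73(ω_ring−ω_arm),  ω_sun = 0, ω_ring = 1
23(0−ω_arm) = −73(1−ω_arm)  ⇒  96·ω_arm = 73  ⇒  ω_arm = 73/96
exact speed ratio = 73/96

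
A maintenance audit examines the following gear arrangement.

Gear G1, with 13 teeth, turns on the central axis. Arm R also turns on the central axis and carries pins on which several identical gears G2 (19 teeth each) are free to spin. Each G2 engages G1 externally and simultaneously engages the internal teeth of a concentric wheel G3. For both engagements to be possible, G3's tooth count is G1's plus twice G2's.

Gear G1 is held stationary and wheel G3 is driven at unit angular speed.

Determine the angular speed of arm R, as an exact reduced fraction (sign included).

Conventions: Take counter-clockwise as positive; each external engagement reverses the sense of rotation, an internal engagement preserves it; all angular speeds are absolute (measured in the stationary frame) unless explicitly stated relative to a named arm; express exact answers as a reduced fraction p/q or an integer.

51/64

topology: planetary set — G1 13T / G2 19T / G3 51T, arm = carrier (Willis)
ring teeth: 13 + 2·19 = 51
13(ω_sun−ω_arm) = −51(ω_ring−ω_arm),  ω_sun = 0, ω_ring = 1
13(0−ω_arm) = −51(1−ω_arm)  ⇒  64·ω_arm = 51  ⇒  ω_arm = 51/64
exact speed ratio = 51/64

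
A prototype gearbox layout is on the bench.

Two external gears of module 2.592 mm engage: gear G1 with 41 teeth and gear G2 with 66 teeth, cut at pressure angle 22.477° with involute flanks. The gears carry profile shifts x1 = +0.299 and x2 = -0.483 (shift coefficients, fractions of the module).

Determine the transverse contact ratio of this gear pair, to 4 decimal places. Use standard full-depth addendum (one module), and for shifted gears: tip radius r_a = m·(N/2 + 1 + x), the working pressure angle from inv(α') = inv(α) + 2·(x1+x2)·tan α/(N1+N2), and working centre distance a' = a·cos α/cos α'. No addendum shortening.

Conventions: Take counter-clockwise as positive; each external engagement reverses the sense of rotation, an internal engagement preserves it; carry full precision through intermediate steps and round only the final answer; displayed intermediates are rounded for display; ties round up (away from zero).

recognized (one external pair, fixed centres): single-mesh tooth geometry, m = 2.592, N1 = 41, N2 = 66
base radii: r_b1 = 49.099422, r_b2 = 79.038093
tip radii: r_a1 = 56.503008, r_a2 = 86.876064
inv(α') = inv(22.477°) + 2·(+0.299-0.483)·tan α/(41+66) = 0.02002272  ⇒  α' = 21.98909°
a' = a·cos α / cos α' = 138.6720·cos 22.477°/cos 21.98909° = 138.190130
action lengths: √(r_a1²−r_b1²) = 27.961343, √(r_a2²−r_b2²) = 36.061480
base pitch p_b = π·m·cos α = 7.524409
CR = (27.961343 + 36.061480 − 138.190130·sin 21.98909°)/7.524409 = 1.632061
contact ratio ≈ 1.6321

1.6321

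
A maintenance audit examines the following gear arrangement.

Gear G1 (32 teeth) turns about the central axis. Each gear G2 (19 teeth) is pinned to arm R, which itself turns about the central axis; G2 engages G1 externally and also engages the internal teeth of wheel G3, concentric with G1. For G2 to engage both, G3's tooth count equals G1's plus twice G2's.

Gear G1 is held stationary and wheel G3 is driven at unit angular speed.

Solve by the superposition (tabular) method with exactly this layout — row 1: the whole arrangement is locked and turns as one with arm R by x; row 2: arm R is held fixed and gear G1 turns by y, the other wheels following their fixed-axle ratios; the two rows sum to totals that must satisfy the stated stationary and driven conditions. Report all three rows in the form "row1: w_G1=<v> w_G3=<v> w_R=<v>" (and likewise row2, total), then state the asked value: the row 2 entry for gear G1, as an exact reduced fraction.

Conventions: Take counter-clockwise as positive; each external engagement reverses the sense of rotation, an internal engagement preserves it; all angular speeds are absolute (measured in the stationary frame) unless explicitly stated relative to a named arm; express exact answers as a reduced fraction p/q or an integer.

row1: w_G1=35/51 w_G3=35/51 w_R=35/51
row2: w_G1=-35/51 w_G3=16/51 w_R=0
total: w_G1=0 w_G3=1 w_R=35/51
asked value: -35/51

class = planetary set [G3 = 32+2·19 = 70; Willis about the carrier]
row 1 — lock + rotate with arm: ω_sun = ω_ring = ω_arm = x
row 2 — arm fixed, fixed-axis ratios: sun y, ring −(32/70)·y, arm 0
boundary: total ω_sun = x + y = 0 and total ω_ring = x − (32/70)·y = 1  ⇒  y = -35/51, x = 35/51
row 2 ring = −(32/70)·(-35/51) = 16/51
totals (row 1 + row 2): sun 35/51 + (-35/51) = 0, ring 35/51 + 16/51 = 1, arm 35/51 + 0 = 35/51
asked cell (row2, sun) = -35/51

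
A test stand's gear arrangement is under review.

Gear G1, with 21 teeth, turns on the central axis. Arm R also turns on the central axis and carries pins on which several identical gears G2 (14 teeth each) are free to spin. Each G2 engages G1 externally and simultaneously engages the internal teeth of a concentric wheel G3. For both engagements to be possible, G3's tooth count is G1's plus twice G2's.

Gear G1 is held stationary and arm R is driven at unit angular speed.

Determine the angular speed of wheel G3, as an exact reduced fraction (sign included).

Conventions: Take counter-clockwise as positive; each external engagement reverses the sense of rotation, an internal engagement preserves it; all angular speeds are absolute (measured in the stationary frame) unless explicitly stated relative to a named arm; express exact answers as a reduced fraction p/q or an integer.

topology: planetary set — G1 21T / G2 14T / G3 49T, arm = carrier (Willis)
ring teeth: 21 + 2·14 = 49
21(ω_sun−ω_arm) = −49(ω_ring−ω_arm),  ω_sun = 0, ω_arm = 1
ω_ring = 1 − (21/49)(0−1) = 10/7
exact speed ratio = 10/7

10/7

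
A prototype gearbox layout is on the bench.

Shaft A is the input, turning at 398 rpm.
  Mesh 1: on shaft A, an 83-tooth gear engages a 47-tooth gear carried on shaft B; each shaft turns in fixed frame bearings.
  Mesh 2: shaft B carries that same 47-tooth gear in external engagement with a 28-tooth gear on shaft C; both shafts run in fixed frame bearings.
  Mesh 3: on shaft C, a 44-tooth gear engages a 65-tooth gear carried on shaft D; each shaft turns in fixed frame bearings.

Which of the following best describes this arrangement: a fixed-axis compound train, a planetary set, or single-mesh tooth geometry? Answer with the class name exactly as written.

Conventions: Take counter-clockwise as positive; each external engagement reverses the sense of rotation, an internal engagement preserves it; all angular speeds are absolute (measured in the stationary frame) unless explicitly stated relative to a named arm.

3-mesh fixed-axis compound train (all bearings frame-fixed)
classification: fixed-axis compound train

fixed-axis compound train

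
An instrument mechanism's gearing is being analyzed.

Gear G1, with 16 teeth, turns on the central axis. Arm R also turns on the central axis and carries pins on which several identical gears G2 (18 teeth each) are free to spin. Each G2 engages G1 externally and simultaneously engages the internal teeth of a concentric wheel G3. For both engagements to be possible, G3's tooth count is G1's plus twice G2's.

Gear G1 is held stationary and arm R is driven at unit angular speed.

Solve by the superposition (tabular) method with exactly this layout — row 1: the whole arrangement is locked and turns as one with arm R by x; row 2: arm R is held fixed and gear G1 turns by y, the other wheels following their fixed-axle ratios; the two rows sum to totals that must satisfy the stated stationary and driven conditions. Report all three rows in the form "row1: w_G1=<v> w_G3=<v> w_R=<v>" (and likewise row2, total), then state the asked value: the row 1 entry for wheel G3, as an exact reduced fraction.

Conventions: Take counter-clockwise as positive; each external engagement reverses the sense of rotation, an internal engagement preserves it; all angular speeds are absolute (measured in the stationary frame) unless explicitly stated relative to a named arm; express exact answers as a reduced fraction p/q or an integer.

row1: w_G1=1 w_G3=1 w_R=1
row2: w_G1=-1 w_G3=4/13 w_R=0
total: w_G1=0 w_G3=17/13 w_R=1
asked value: 1

planetary set (16T centre, 18T on arm, 52T internal) — Willis relation
row 1 — lock + rotate with arm: ω_sun = ω_ring = ω_arm = x
row 2 (arm held, sun turns y): ω_ring = −(16/52)·y, ω_arm = 0
boundary: total ω_sun = x + y = 0 and total ω_arm = x = 1  ⇒  y = -1, x = 1
row 2 ring = −(16/52)·(-1) = 4/13
totals (row 1 + row 2): sun 1 + (-1) = 0, ring 1 + 4/13 = 17/13, arm 1 + 0 = 1
asked cell (row1, ring) = 1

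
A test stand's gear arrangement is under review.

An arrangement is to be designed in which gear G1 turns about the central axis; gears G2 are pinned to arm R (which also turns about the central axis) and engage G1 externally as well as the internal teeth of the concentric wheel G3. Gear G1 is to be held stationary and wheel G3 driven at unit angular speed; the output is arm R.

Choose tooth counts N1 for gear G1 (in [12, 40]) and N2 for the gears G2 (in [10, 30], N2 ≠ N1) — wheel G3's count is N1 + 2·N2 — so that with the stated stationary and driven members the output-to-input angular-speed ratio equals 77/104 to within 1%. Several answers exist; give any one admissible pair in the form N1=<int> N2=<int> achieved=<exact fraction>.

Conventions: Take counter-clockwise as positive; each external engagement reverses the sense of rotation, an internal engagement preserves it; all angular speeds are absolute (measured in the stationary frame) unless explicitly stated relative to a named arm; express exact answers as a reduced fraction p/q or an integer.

topology: planetary set — design target 77/104, arm = carrier (Willis)
Willis with ω_sun = 0: ω_arm/ω_ring = N3/(N1+N3); set equal to 77/104  ⇒  N3/N1 = (77/104)/(1 − 77/104) = 77/27
N3 = N1 + 2·N2  ⇒  N2/N1 = (N3/N1 − 1)/2 = (77/27 − 1)/2 = 25/27
smallest multiple with N1 ≥ 12 and N2 ≥ 10: k = 1  ⇒  N1 = 1·27 = 27, N2 = 1·25 = 25 (N1 ≤ 40, N2 ≤ 30, N2 ≠ N1 ✓), N3 = 27 + 2·25 = 77
check: N3/(N1+N3) with N1 = 27, N3 = 77 gives 77/104; |achieved − target| = 0 ≤ 77/10400 ✓

N1=27 N2=25 achieved=77/104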